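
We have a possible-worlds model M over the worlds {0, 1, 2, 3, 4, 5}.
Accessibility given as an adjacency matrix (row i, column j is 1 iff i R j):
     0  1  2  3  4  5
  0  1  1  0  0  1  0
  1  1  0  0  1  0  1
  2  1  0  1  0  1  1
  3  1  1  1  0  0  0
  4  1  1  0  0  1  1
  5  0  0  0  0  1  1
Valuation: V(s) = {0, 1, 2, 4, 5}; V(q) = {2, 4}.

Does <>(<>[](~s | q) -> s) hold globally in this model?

Recall that []ψ holds at a world iff ψ holds at every accessible world, and <>ψ holds iff ψ holds at some accessible world.
Let φ = <>(<>[](~s | q) -> s). Evaluate φ at each world:
  0 (successors {0, 1, 4}): φ is true.
  1 (successors {0, 3, 5}): φ is true.
  2 (successors {0, 2, 4, 5}): φ is true.
  3 (successors {0, 1, 2}): φ is true.
  4 (successors {0, 1, 4, 5}): φ is true.
  5 (successors {4, 5}): φ is true.
For instance, at 0:
  At 0: <>(<>[](~s | q) -> s) requires <>[](~s | q) -> s at some successor in {0, 1, 4}.
    <>[](~s | q) -> s holds at 0, so <>(<>[](~s | q) -> s) is true at 0.
      At 0: <>[](~s | q) is false, s is true, so <>[](~s | q) -> s is true.

Yes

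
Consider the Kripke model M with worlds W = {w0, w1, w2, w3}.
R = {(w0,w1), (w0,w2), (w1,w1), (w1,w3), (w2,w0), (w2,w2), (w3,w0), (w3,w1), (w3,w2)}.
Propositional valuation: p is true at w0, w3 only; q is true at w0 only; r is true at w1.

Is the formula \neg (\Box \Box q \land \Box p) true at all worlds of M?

Let φ = \neg (\Box \Box q \land \Box p). Evaluate φ at each world:
  w0 (successors {w1, w2}): φ is true.
  w1 (successors {w1, w3}): φ is true.
  w2 (successors {w0, w2}): φ is true.
  w3 (successors {w0, w1, w2}): φ is true.
For instance, at w1:
  At w1: \Box \Box q \land \Box p is false, so \neg (\Box \Box q \land \Box p) is true.
    At w1: \Box \Box q is false, \Box p is false, so \Box \Box q \land \Box p is false.
      At w1: \Box \Box q requires \Box q at every successor {w1, w3}.
        \Box q fails at w1, so \Box \Box q is false at w1.
      At w1: \Box p requires p at every successor {w1, w3}.
        p fails at w1, so \Box p is false at w1.

Yes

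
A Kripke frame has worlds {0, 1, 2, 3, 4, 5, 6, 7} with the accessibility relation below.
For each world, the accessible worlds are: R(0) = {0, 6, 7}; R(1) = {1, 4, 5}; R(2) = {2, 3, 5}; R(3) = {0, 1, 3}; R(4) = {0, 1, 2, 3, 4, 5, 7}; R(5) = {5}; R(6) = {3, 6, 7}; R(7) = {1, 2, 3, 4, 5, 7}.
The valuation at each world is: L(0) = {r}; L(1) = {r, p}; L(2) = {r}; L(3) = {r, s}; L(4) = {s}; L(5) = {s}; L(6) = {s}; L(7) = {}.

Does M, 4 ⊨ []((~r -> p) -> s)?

At 4: []((~r -> p) -> s) requires (~r -> p) -> s at every successor {0, 1, 2, 3, 4, 5, 7}.
  (~r -> p) -> s fails at 0, so []((~r -> p) -> s) is false at 4.

No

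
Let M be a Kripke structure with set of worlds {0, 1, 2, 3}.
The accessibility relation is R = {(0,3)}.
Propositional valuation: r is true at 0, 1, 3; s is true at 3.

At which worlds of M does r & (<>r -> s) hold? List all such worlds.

1, 3

Recall that <>ψ holds at a world iff ψ holds at some accessible world.
Let φ = r & (<>r -> s). Evaluate φ at each world:
  0 (successors {3}): φ is false.
  1 (successors ∅): φ is true.
  2 (successors ∅): φ is false.
  3 (successors ∅): φ is true.
For instance, at 0:
  At 0: r is true, <>r -> s is false, so r & (<>r -> s) is false.
    At 0: <>r is true, s is false, so <>r -> s is false.
      At 0: <>r requires r at some successor in {3}.
        r holds at 3, so <>r is true at 0.
Satisfying worlds: {1, 3}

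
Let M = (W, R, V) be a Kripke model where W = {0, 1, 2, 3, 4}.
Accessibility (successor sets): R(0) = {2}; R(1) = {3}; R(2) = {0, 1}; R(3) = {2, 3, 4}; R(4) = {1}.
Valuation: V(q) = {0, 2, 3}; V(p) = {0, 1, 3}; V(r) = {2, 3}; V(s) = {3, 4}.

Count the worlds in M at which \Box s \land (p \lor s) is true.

Recall that \Box ψ holds at a world iff ψ holds at every accessible world, and \Diamond ψ holds iff ψ holds at some accessible world.
Let φ = \Box s \land (p \lor s). Evaluate φ at each world:
  0 (successors {2}): φ is false.
  1 (successors {3}): φ is true.
  2 (successors {0, 1}): φ is false.
  3 (successors {2, 3, 4}): φ is false.
  4 (successors {1}): φ is false.
For instance, at 1:
  At 1: \Box s is true, p \lor s is true, so \Box s \land (p \lor s) is true.
    At 1: \Box s requires s at every successor {3}.
      At 3: s is true.
    So \Box s is true at 1.
Satisfying worlds: {1}

1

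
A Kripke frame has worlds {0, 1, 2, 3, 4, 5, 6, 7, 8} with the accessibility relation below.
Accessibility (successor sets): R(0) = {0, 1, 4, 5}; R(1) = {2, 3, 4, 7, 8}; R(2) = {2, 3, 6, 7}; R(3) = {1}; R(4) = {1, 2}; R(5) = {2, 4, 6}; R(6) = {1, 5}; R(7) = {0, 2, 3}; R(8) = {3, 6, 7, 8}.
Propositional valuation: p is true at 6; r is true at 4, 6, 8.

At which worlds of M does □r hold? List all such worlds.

none

Recall that □ψ holds at a world iff ψ holds at every accessible world, and ◇ψ holds iff ψ holds at some accessible world.
Let φ = □r. Evaluate φ at each world:
  0 (successors {0, 1, 4, 5}): φ is false.
  1 (successors {2, 3, 4, 7, 8}): φ is false.
  2 (successors {2, 3, 6, 7}): φ is false.
  3 (successors {1}): φ is false.
  4 (successors {1, 2}): φ is false.
  5 (successors {2, 4, 6}): φ is false.
  6 (successors {1, 5}): φ is false.
  7 (successors {0, 2, 3}): φ is false.
  8 (successors {3, 6, 7, 8}): φ is false.
For instance, at 4:
  At 4: □r requires r at every successor {1, 2}.
    r fails at 1, so □r is false at 4.
Satisfying worlds: none.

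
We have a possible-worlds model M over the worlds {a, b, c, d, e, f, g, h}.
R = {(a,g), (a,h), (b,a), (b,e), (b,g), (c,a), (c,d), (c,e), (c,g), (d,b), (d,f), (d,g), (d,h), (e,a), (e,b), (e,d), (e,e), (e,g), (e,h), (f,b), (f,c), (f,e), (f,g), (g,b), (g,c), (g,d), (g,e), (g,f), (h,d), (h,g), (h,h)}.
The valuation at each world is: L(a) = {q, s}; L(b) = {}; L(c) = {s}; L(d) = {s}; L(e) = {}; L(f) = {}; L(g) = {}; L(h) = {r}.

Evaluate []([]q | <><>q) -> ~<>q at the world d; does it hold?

Yes

At d: []([]q | <><>q) is false, ~<>q is true, so []([]q | <><>q) -> ~<>q is true.
  At d: []([]q | <><>q) requires []q | <><>q at every successor {b, f, g, h}.
    []q | <><>q fails at h, so []([]q | <><>q) is false at d.
      At h: []q is false, <><>q is false, so []q | <><>q is false.
  At d: <>q is false, so ~<>q is true.
    At d: <>q requires q at some successor in {b, f, g, h}.
      At b: q is false.
      At f: q is false.
      At g: q is false.
      At h: q is false.
    So <>q is false at d.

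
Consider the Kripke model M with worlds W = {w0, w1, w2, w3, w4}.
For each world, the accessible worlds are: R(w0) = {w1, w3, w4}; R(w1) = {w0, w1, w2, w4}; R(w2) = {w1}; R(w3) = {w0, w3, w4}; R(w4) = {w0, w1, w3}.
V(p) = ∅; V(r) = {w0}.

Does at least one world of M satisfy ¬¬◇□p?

No

Let φ = ¬¬◇□p. Evaluate φ at each world:
  w0 (successors {w1, w3, w4}): φ is false.
  w1 (successors {w0, w1, w2, w4}): φ is false.
  w2 (successors {w1}): φ is false.
  w3 (successors {w0, w3, w4}): φ is false.
  w4 (successors {w0, w1, w3}): φ is false.
For instance, at w0:
  At w0: ¬◇□p is true, so ¬¬◇□p is false.
    At w0: ◇□p is false, so ¬◇□p is true.
      At w0: ◇□p requires □p at some successor in {w1, w3, w4}.
        At w1: □p is false.
        At w3: □p is false.
        At w4: □p is false.
      So ◇□p is false at w0.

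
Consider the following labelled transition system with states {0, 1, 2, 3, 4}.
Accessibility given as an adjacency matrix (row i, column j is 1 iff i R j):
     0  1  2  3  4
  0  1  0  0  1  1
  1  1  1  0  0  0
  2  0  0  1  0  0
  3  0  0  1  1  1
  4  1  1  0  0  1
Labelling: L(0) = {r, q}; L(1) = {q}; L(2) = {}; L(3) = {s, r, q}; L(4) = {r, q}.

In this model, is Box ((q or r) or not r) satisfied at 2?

Recall that Box ψ holds at a world iff ψ holds at every accessible world, and Dia ψ holds iff ψ holds at some accessible world.
At 2: Box ((q or r) or not r) requires (q or r) or not r at every successor {2}.
  At 2: (q or r) or not r is true.
So Box ((q or r) or not r) is true at 2.

Yes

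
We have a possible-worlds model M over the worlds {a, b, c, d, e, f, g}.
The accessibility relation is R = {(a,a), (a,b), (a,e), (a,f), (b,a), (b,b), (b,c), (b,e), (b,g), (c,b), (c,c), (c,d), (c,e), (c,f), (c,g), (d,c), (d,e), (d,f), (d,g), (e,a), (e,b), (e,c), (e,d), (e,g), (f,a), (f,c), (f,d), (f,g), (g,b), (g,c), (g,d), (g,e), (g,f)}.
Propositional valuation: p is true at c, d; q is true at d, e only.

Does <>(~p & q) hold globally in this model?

No

Recall that <>ψ holds at a world iff ψ holds at some accessible world.
Let φ = <>(~p & q). Evaluate φ at each world:
  a (successors {a, b, e, f}): φ is true.
  b (successors {a, b, c, e, g}): φ is true.
  c (successors {b, c, d, e, f, g}): φ is true.
  d (successors {c, e, f, g}): φ is true.
  e (successors {a, b, c, d, g}): φ is false.
  f (successors {a, c, d, g}): φ is false.
  g (successors {b, c, d, e, f}): φ is true.
Detail at e (counterexample):
  At e: <>(~p & q) requires ~p & q at some successor in {a, b, c, d, g}.
    At a: ~p & q is false.
    At b: ~p & q is false.
    At c: ~p & q is false.
    At d: ~p & q is false.
    At g: ~p & q is false.
  So <>(~p & q) is false at e.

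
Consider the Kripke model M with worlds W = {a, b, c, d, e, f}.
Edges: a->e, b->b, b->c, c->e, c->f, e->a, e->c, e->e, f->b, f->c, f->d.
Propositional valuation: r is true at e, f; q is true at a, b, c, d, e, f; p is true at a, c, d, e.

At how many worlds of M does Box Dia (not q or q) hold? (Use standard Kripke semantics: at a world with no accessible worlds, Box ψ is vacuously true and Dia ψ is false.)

Recall that Box ψ holds at a world iff ψ holds at every accessible world, and Dia ψ holds iff ψ holds at some accessible world.
Let φ = Box Dia (not q or q). Evaluate φ at each world:
  a (successors {e}): φ is true.
  b (successors {b, c}): φ is true.
  c (successors {e, f}): φ is true.
  d (successors ∅): φ is true.
  e (successors {a, c, e}): φ is true.
  f (successors {b, c, d}): φ is false.
For instance, at e:
  At e: Box Dia (not q or q) requires Dia (not q or q) at every successor {a, c, e}.
      At a: Dia (not q or q) requires not q or q at some successor in {e}.
        not q or q holds at e, so Dia (not q or q) is true at a.
      At c: Dia (not q or q) requires not q or q at some successor in {e, f}.
        not q or q holds at e, so Dia (not q or q) is true at c.
      At e: Dia (not q or q) requires not q or q at some successor in {a, c, e}.
        not q or q holds at a, so Dia (not q or q) is true at e.
  So Box Dia (not q or q) is true at e.
Satisfying worlds: {a, b, c, d, e}

5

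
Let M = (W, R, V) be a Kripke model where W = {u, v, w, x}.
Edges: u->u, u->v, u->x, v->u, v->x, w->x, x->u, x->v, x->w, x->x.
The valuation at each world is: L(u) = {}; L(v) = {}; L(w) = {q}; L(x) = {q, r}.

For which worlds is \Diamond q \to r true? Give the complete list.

x

Let φ = \Diamond q \to r. Evaluate φ at each world:
  u (successors {u, v, x}): φ is false.
  v (successors {u, x}): φ is false.
  w (successors {x}): φ is false.
  x (successors {u, v, w, x}): φ is true.
For instance, at w:
  At w: \Diamond q is true, r is false, so \Diamond q \to r is false.
    At w: \Diamond q requires q at some successor in {x}.
      q holds at x, so \Diamond q is true at w.
Satisfying worlds: {x}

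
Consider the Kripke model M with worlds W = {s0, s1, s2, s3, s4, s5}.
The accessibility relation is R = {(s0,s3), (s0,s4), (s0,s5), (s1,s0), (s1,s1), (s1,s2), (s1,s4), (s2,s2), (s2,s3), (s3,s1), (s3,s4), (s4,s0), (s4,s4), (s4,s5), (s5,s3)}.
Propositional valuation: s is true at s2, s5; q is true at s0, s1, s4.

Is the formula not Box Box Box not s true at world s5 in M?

At s5: Box Box Box not s is false, so not Box Box Box not s is true.
  At s5: Box Box Box not s requires Box Box not s at every successor {s3}.
    Box Box not s fails at s3, so Box Box Box not s is false at s5.
      At s3: Box Box not s requires Box not s at every successor {s1, s4}.
        Box not s fails at s1, so Box Box not s is false at s3.

Yes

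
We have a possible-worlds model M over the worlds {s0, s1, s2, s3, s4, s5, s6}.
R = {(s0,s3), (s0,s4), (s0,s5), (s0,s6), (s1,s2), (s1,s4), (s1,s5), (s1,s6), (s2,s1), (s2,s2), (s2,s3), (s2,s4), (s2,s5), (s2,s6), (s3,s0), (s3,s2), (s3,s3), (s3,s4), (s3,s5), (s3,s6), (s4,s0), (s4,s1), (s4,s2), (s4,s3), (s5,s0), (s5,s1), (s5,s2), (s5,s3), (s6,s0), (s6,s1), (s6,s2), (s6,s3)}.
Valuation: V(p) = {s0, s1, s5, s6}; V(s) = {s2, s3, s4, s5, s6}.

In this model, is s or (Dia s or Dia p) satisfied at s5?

Yes

Recall that Dia ψ holds at a world iff ψ holds at some accessible world.
At s5: s is true, Dia s or Dia p is true, so s or (Dia s or Dia p) is true.
  At s5: Dia s is true, Dia p is true, so Dia s or Dia p is true.
    At s5: Dia s requires s at some successor in {s0, s1, s2, s3}.
      s holds at s2, so Dia s is true at s5.
    At s5: Dia p requires p at some successor in {s0, s1, s2, s3}.
      p holds at s0, so Dia p is true at s5.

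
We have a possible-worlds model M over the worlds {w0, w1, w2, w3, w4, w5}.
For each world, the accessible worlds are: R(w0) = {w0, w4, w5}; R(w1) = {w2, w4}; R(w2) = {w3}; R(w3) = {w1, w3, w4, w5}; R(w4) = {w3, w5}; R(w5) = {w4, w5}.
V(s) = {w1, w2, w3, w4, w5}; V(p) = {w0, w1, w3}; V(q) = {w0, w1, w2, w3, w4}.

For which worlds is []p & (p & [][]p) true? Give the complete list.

none

Let φ = []p & (p & [][]p). Evaluate φ at each world:
  w0 (successors {w0, w4, w5}): φ is false.
  w1 (successors {w2, w4}): φ is false.
  w2 (successors {w3}): φ is false.
  w3 (successors {w1, w3, w4, w5}): φ is false.
  w4 (successors {w3, w5}): φ is false.
  w5 (successors {w4, w5}): φ is false.
For instance, at w4:
  At w4: []p is false, p & [][]p is false, so []p & (p & [][]p) is false.
    At w4: []p requires p at every successor {w3, w5}.
      p fails at w5, so []p is false at w4.
    At w4: p is false, [][]p is false, so p & [][]p is false.
      At w4: [][]p requires []p at every successor {w3, w5}.
        []p fails at w3, so [][]p is false at w4.
Satisfying worlds: none.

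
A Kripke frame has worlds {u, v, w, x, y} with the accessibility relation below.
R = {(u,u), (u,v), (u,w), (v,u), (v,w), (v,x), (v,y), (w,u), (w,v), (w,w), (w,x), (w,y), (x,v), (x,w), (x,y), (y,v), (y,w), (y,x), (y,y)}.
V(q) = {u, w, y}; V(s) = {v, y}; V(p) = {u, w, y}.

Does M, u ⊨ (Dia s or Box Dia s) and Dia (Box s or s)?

At u: Dia s or Box Dia s is true, Dia (Box s or s) is true, so (Dia s or Box Dia s) and Dia (Box s or s) is true.
  At u: Dia s is true, Box Dia s is true, so Dia s or Box Dia s is true.
    At u: Dia s requires s at some successor in {u, v, w}.
      s holds at v, so Dia s is true at u.
    At u: Box Dia s requires Dia s at every successor {u, v, w}.
      At u: Dia s is true.
      At v: Dia s is true.
      At w: Dia s is true.
    So Box Dia s is true at u.
  At u: Dia (Box s or s) requires Box s or s at some successor in {u, v, w}.
    Box s or s holds at v, so Dia (Box s or s) is true at u.
      At v: Box s is false, s is true, so Box s or s is true.

Yes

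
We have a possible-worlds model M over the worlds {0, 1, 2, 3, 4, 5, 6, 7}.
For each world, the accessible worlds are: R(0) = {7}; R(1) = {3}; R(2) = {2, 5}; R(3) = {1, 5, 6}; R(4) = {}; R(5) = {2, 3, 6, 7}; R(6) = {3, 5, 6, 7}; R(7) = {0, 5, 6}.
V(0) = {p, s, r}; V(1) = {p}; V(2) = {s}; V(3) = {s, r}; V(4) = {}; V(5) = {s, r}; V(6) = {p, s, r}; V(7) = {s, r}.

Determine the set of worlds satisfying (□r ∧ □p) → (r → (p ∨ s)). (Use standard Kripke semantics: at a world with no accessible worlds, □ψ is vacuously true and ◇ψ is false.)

Let φ = (□r ∧ □p) → (r → (p ∨ s)). Evaluate φ at each world:
  0 (successors {7}): φ is true.
  1 (successors {3}): φ is true.
  2 (successors {2, 5}): φ is true.
  3 (successors {1, 5, 6}): φ is true.
  4 (successors ∅): φ is true.
  5 (successors {2, 3, 6, 7}): φ is true.
  6 (successors {3, 5, 6, 7}): φ is true.
  7 (successors {0, 5, 6}): φ is true.
For instance, at 0:
  At 0: □r ∧ □p is false, r → (p ∨ s) is true, so (□r ∧ □p) → (r → (p ∨ s)) is true.
    At 0: □r is true, □p is false, so □r ∧ □p is false.
      At 0: □r requires r at every successor {7}.
        At 7: r is true.
      So □r is true at 0.
      At 0: □p requires p at every successor {7}.
        p fails at 7, so □p is false at 0.
Satisfying worlds: {0, 1, 2, 3, 4, 5, 6, 7}

0, 1, 2, 3, 4, 5, 6, 7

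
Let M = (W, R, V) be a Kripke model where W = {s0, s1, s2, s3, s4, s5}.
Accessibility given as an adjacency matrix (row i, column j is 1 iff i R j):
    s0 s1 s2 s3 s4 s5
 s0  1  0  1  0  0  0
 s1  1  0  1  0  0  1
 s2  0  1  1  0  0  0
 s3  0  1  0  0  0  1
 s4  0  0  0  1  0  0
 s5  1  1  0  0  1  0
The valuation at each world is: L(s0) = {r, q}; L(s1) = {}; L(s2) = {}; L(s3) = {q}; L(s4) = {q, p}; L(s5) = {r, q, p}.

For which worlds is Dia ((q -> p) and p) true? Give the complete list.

s1, s3, s5

Let φ = Dia ((q -> p) and p). Evaluate φ at each world:
  s0 (successors {s0, s2}): φ is false.
  s1 (successors {s0, s2, s5}): φ is true.
  s2 (successors {s1, s2}): φ is false.
  s3 (successors {s1, s5}): φ is true.
  s4 (successors {s3}): φ is false.
  s5 (successors {s0, s1, s4}): φ is true.
For instance, at s0:
  At s0: Dia ((q -> p) and p) requires (q -> p) and p at some successor in {s0, s2}.
    At s0: (q -> p) and p is false.
    At s2: (q -> p) and p is false.
  So Dia ((q -> p) and p) is false at s0.
Satisfying worlds: {s1, s3, s5}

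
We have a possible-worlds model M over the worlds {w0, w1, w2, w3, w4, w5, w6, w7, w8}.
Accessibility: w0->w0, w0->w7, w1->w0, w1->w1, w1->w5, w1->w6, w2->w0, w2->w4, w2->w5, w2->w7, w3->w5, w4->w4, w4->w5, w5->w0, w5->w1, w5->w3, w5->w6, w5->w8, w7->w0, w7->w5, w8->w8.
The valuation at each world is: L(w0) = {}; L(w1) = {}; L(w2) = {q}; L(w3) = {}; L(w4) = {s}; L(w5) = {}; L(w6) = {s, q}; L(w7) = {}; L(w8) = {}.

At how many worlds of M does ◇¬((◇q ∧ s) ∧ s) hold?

Let φ = ◇¬((◇q ∧ s) ∧ s). Evaluate φ at each world:
  w0 (successors {w0, w7}): φ is true.
  w1 (successors {w0, w1, w5, w6}): φ is true.
  w2 (successors {w0, w4, w5, w7}): φ is true.
  w3 (successors {w5}): φ is true.
  w4 (successors {w4, w5}): φ is true.
  w5 (successors {w0, w1, w3, w6, w8}): φ is true.
  w6 (successors ∅): φ is false.
  w7 (successors {w0, w5}): φ is true.
  w8 (successors {w8}): φ is true.
For instance, at w1:
  At w1: ◇¬((◇q ∧ s) ∧ s) requires ¬((◇q ∧ s) ∧ s) at some successor in {w0, w1, w5, w6}.
    ¬((◇q ∧ s) ∧ s) holds at w0, so ◇¬((◇q ∧ s) ∧ s) is true at w1.
      At w0: (◇q ∧ s) ∧ s is false, so ¬((◇q ∧ s) ∧ s) is true.
Satisfying worlds: {w0, w1, w2, w3, w4, w5, w7, w8}

8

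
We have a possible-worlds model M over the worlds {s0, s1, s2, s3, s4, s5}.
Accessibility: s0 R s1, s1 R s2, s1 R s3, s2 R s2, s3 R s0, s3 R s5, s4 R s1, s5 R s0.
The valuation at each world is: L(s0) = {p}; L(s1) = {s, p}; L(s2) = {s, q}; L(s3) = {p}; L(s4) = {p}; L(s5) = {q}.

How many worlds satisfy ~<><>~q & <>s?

1

Let φ = ~<><>~q & <>s. Evaluate φ at each world:
  s0 (successors {s1}): φ is false.
  s1 (successors {s2, s3}): φ is false.
  s2 (successors {s2}): φ is true.
  s3 (successors {s0, s5}): φ is false.
  s4 (successors {s1}): φ is false.
  s5 (successors {s0}): φ is false.
For instance, at s0:
  At s0: ~<><>~q is false, <>s is true, so ~<><>~q & <>s is false.
    At s0: <><>~q is true, so ~<><>~q is false.
      At s0: <><>~q requires <>~q at some successor in {s1}.
        <>~q holds at s1, so <><>~q is true at s0.
    At s0: <>s requires s at some successor in {s1}.
      s holds at s1, so <>s is true at s0.
Satisfying worlds: {s2}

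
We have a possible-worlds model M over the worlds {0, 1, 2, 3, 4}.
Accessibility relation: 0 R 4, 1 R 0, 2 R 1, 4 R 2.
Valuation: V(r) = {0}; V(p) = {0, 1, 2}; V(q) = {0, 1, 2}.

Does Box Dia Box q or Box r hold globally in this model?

Recall that Box ψ holds at a world iff ψ holds at every accessible world, and Dia ψ holds iff ψ holds at some accessible world.
Let φ = Box Dia Box q or Box r. Evaluate φ at each world:
  0 (successors {4}): φ is true.
  1 (successors {0}): φ is true.
  2 (successors {1}): φ is false.
  3 (successors ∅): φ is true.
  4 (successors {2}): φ is true.
Detail at 2 (counterexample):
  At 2: Box Dia Box q is false, Box r is false, so Box Dia Box q or Box r is false.
    At 2: Box Dia Box q requires Dia Box q at every successor {1}.
      Dia Box q fails at 1, so Box Dia Box q is false at 2.
    At 2: Box r requires r at every successor {1}.
      r fails at 1, so Box r is false at 2.

No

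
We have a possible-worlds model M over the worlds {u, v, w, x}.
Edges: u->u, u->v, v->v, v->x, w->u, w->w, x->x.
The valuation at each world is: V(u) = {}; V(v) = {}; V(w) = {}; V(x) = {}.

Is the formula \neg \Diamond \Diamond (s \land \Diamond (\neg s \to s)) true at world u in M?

Recall that \Diamond ψ holds at a world iff ψ holds at some accessible world.
At u: \Diamond \Diamond (s \land \Diamond (\neg s \to s)) is false, so \neg \Diamond \Diamond (s \land \Diamond (\neg s \to s)) is true.
  At u: \Diamond \Diamond (s \land \Diamond (\neg s \to s)) requires \Diamond (s \land \Diamond (\neg s \to s)) at some successor in {u, v}.
    At u: \Diamond (s \land \Diamond (\neg s \to s)) is false.
    At v: \Diamond (s \land \Diamond (\neg s \to s)) is false.
  So \Diamond \Diamond (s \land \Diamond (\neg s \to s)) is false at u.

Yes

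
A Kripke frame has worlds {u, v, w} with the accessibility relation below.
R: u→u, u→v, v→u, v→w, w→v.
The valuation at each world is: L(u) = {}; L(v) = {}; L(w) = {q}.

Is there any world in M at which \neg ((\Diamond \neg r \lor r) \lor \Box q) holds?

Let φ = \neg ((\Diamond \neg r \lor r) \lor \Box q). Evaluate φ at each world:
  u (successors {u, v}): φ is false.
  v (successors {u, w}): φ is false.
  w (successors {v}): φ is false.
For instance, at w:
  At w: (\Diamond \neg r \lor r) \lor \Box q is true, so \neg ((\Diamond \neg r \lor r) \lor \Box q) is false.
    At w: \Diamond \neg r \lor r is true, \Box q is false, so (\Diamond \neg r \lor r) \lor \Box q is true.
      At w: \Diamond \neg r is true, r is false, so \Diamond \neg r \lor r is true.
      At w: \Box q requires q at every successor {v}.
        q fails at v, so \Box q is false at w.

No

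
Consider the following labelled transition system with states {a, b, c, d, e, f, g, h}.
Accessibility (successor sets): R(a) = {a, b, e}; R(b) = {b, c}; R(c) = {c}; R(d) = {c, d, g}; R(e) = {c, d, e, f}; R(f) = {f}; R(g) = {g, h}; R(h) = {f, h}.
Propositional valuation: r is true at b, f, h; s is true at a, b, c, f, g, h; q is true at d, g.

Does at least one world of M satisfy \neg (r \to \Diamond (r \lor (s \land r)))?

Let φ = \neg (r \to \Diamond (r \lor (s \land r))). Evaluate φ at each world:
  a (successors {a, b, e}): φ is false.
  b (successors {b, c}): φ is false.
  c (successors {c}): φ is false.
  d (successors {c, d, g}): φ is false.
  e (successors {c, d, e, f}): φ is false.
  f (successors {f}): φ is false.
  g (successors {g, h}): φ is false.
  h (successors {f, h}): φ is false.
For instance, at e:
  At e: r \to \Diamond (r \lor (s \land r)) is true, so \neg (r \to \Diamond (r \lor (s \land r))) is false.
    At e: r is false, \Diamond (r \lor (s \land r)) is true, so r \to \Diamond (r \lor (s \land r)) is true.
      At e: \Diamond (r \lor (s \land r)) requires r \lor (s \land r) at some successor in {c, d, e, f}.
        r \lor (s \land r) holds at f, so \Diamond (r \lor (s \land r)) is true at e.

No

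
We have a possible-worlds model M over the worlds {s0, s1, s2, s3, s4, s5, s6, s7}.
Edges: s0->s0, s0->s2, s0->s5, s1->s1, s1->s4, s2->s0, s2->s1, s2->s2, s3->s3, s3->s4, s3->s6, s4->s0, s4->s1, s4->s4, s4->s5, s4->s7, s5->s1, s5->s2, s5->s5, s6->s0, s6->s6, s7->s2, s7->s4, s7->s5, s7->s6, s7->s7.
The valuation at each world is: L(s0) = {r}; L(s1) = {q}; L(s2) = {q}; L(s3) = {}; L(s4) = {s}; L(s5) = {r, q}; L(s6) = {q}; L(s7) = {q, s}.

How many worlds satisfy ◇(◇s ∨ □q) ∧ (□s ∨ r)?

Let φ = ◇(◇s ∨ □q) ∧ (□s ∨ r). Evaluate φ at each world:
  s0 (successors {s0, s2, s5}): φ is true.
  s1 (successors {s1, s4}): φ is false.
  s2 (successors {s0, s1, s2}): φ is false.
  s3 (successors {s3, s4, s6}): φ is false.
  s4 (successors {s0, s1, s4, s5, s7}): φ is false.
  s5 (successors {s1, s2, s5}): φ is true.
  s6 (successors {s0, s6}): φ is false.
  s7 (successors {s2, s4, s5, s6, s7}): φ is false.
For instance, at s3:
  At s3: ◇(◇s ∨ □q) is true, □s ∨ r is false, so ◇(◇s ∨ □q) ∧ (□s ∨ r) is false.
    At s3: ◇(◇s ∨ □q) requires ◇s ∨ □q at some successor in {s3, s4, s6}.
      ◇s ∨ □q holds at s3, so ◇(◇s ∨ □q) is true at s3.
    At s3: □s is false, r is false, so □s ∨ r is false.
      At s3: □s requires s at every successor {s3, s4, s6}.
        s fails at s3, so □s is false at s3.
Satisfying worlds: {s0, s5}

2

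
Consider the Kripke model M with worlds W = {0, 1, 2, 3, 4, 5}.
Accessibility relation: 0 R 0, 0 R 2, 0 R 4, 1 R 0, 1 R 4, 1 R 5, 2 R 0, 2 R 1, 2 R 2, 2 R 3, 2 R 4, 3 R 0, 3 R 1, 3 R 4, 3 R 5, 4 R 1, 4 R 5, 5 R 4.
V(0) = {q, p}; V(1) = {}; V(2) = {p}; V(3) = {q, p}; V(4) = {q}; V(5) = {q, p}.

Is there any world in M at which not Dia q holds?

No

Let φ = not Dia q. Evaluate φ at each world:
  0 (successors {0, 2, 4}): φ is false.
  1 (successors {0, 4, 5}): φ is false.
  2 (successors {0, 1, 2, 3, 4}): φ is false.
  3 (successors {0, 1, 4, 5}): φ is false.
  4 (successors {1, 5}): φ is false.
  5 (successors {4}): φ is false.
For instance, at 2:
  At 2: Dia q is true, so not Dia q is false.
    At 2: Dia q requires q at some successor in {0, 1, 2, 3, 4}.
      q holds at 0, so Dia q is true at 2.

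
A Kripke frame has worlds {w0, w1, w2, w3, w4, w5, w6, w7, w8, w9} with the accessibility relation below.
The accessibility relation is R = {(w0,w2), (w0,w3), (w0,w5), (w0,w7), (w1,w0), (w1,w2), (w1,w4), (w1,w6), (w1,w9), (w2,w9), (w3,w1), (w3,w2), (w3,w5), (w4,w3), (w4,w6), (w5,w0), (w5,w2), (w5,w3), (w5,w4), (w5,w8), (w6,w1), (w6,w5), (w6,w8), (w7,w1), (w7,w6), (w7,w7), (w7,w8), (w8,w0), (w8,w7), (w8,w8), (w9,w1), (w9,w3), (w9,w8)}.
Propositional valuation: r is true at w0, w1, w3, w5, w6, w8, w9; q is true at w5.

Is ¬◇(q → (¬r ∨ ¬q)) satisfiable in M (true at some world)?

No

Recall that ◇ψ holds at a world iff ψ holds at some accessible world.
Let φ = ¬◇(q → (¬r ∨ ¬q)). Evaluate φ at each world:
  w0 (successors {w2, w3, w5, w7}): φ is false.
  w1 (successors {w0, w2, w4, w6, w9}): φ is false.
  w2 (successors {w9}): φ is false.
  w3 (successors {w1, w2, w5}): φ is false.
  w4 (successors {w3, w6}): φ is false.
  w5 (successors {w0, w2, w3, w4, w8}): φ is false.
  w6 (successors {w1, w5, w8}): φ is false.
  w7 (successors {w1, w6, w7, w8}): φ is false.
  w8 (successors {w0, w7, w8}): φ is false.
  w9 (successors {w1, w3, w8}): φ is false.
For instance, at w2:
  At w2: ◇(q → (¬r ∨ ¬q)) is true, so ¬◇(q → (¬r ∨ ¬q)) is false.
    At w2: ◇(q → (¬r ∨ ¬q)) requires q → (¬r ∨ ¬q) at some successor in {w9}.
      q → (¬r ∨ ¬q) holds at w9, so ◇(q → (¬r ∨ ¬q)) is true at w2.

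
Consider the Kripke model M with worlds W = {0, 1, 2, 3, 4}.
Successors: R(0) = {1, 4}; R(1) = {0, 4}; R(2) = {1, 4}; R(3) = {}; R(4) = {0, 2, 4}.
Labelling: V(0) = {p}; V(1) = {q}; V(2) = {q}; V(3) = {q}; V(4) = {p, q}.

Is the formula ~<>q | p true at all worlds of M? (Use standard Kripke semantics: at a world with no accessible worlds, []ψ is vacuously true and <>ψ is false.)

Let φ = ~<>q | p. Evaluate φ at each world:
  0 (successors {1, 4}): φ is true.
  1 (successors {0, 4}): φ is false.
  2 (successors {1, 4}): φ is false.
  3 (successors ∅): φ is true.
  4 (successors {0, 2, 4}): φ is true.
Detail at 1 (counterexample):
  At 1: ~<>q is false, p is false, so ~<>q | p is false.
    At 1: <>q is true, so ~<>q is false.
      At 1: <>q requires q at some successor in {0, 4}.
        q holds at 4, so <>q is true at 1.

No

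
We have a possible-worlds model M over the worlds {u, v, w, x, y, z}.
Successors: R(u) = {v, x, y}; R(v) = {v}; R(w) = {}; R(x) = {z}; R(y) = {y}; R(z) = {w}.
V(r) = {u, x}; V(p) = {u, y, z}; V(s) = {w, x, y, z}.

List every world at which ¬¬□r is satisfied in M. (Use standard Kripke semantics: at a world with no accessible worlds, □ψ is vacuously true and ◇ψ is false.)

w

Let φ = ¬¬□r. Evaluate φ at each world:
  u (successors {v, x, y}): φ is false.
  v (successors {v}): φ is false.
  w (successors ∅): φ is true.
  x (successors {z}): φ is false.
  y (successors {y}): φ is false.
  z (successors {w}): φ is false.
For instance, at y:
  At y: ¬□r is true, so ¬¬□r is false.
    At y: □r is false, so ¬□r is true.
      At y: □r requires r at every successor {y}.
        r fails at y, so □r is false at y.
Satisfying worlds: {w}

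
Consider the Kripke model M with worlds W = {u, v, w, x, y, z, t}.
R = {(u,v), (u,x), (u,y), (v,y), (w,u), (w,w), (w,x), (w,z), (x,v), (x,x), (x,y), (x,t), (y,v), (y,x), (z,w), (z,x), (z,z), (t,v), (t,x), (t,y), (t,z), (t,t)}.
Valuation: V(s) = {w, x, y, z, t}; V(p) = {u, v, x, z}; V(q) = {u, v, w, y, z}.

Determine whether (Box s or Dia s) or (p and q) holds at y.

At y: Box s or Dia s is true, p and q is false, so (Box s or Dia s) or (p and q) is true.
  At y: Box s is false, Dia s is true, so Box s or Dia s is true.
    At y: Box s requires s at every successor {v, x}.
      s fails at v, so Box s is false at y.
    At y: Dia s requires s at some successor in {v, x}.
      s holds at x, so Dia s is true at y.

Yes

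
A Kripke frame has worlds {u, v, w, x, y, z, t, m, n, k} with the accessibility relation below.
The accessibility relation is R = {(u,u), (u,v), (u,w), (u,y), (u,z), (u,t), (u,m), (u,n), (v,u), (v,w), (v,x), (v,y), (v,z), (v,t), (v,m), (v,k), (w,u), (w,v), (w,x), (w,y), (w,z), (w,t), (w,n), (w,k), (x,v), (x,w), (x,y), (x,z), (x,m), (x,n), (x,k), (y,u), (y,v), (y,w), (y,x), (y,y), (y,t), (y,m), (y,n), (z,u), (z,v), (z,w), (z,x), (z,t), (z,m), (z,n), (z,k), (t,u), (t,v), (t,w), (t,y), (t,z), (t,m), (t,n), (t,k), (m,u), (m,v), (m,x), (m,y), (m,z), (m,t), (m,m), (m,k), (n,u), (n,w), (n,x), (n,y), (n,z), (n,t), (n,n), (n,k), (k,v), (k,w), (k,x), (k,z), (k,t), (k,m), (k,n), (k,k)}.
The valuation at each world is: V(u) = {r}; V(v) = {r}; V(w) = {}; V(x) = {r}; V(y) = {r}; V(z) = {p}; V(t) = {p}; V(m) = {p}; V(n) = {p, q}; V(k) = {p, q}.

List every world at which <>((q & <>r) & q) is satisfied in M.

Let φ = <>((q & <>r) & q). Evaluate φ at each world:
  u (successors {u, v, w, y, z, t, m, n}): φ is true.
  v (successors {u, w, x, y, z, t, m, k}): φ is true.
  w (successors {u, v, x, y, z, t, n, k}): φ is true.
  x (successors {v, w, y, z, m, n, k}): φ is true.
  y (successors {u, v, w, x, y, t, m, n}): φ is true.
  z (successors {u, v, w, x, t, m, n, k}): φ is true.
  t (successors {u, v, w, y, z, m, n, k}): φ is true.
  m (successors {u, v, x, y, z, t, m, k}): φ is true.
  n (successors {u, w, x, y, z, t, n, k}): φ is true.
  k (successors {v, w, x, z, t, m, n, k}): φ is true.
For instance, at t:
  At t: <>((q & <>r) & q) requires (q & <>r) & q at some successor in {u, v, w, y, z, m, n, k}.
    (q & <>r) & q holds at n, so <>((q & <>r) & q) is true at t.
      At n: q & <>r is true, q is true, so (q & <>r) & q is true.
Satisfying worlds: {u, v, w, x, y, z, t, m, n, k}

u, v, w, x, y, z, t, m, n, k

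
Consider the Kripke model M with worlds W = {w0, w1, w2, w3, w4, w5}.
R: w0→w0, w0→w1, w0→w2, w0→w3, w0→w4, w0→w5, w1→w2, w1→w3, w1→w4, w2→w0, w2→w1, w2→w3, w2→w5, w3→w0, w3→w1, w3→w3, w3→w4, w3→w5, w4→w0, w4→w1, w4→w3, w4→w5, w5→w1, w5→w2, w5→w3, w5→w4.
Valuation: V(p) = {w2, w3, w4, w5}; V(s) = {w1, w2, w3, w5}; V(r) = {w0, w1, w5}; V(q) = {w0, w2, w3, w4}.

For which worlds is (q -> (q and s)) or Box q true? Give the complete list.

w1, w2, w3, w5

Let φ = (q -> (q and s)) or Box q. Evaluate φ at each world:
  w0 (successors {w0, w1, w2, w3, w4, w5}): φ is false.
  w1 (successors {w2, w3, w4}): φ is true.
  w2 (successors {w0, w1, w3, w5}): φ is true.
  w3 (successors {w0, w1, w3, w4, w5}): φ is true.
  w4 (successors {w0, w1, w3, w5}): φ is false.
  w5 (successors {w1, w2, w3, w4}): φ is true.
For instance, at w0:
  At w0: q -> (q and s) is false, Box q is false, so (q -> (q and s)) or Box q is false.
    At w0: Box q requires q at every successor {w0, w1, w2, w3, w4, w5}.
      q fails at w1, so Box q is false at w0.
Satisfying worlds: {w1, w2, w3, w5}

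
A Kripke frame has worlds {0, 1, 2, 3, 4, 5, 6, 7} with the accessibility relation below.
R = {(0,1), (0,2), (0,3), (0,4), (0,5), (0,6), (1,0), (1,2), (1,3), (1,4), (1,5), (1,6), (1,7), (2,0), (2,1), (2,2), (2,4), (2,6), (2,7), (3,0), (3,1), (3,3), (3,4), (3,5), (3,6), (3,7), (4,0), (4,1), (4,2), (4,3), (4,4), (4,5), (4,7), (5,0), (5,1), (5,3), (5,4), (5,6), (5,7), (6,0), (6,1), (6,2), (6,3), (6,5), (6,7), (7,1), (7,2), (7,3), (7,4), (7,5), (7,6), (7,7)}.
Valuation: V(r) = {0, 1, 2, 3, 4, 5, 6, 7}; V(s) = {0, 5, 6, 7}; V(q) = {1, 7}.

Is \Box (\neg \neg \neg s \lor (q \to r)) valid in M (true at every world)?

Yes

Recall that \Box ψ holds at a world iff ψ holds at every accessible world, and \Diamond ψ holds iff ψ holds at some accessible world.
Let φ = \Box (\neg \neg \neg s \lor (q \to r)). Evaluate φ at each world:
  0 (successors {1, 2, 3, 4, 5, 6}): φ is true.
  1 (successors {0, 2, 3, 4, 5, 6, 7}): φ is true.
  2 (successors {0, 1, 2, 4, 6, 7}): φ is true.
  3 (successors {0, 1, 3, 4, 5, 6, 7}): φ is true.
  4 (successors {0, 1, 2, 3, 4, 5, 7}): φ is true.
  5 (successors {0, 1, 3, 4, 6, 7}): φ is true.
  6 (successors {0, 1, 2, 3, 5, 7}): φ is true.
  7 (successors {1, 2, 3, 4, 5, 6, 7}): φ is true.
For instance, at 2:
  At 2: \Box (\neg \neg \neg s \lor (q \to r)) requires \neg \neg \neg s \lor (q \to r) at every successor {0, 1, 2, 4, 6, 7}.
    At 0: \neg \neg \neg s \lor (q \to r) is true.
    At 1: \neg \neg \neg s \lor (q \to r) is true.
    At 2: \neg \neg \neg s \lor (q \to r) is true.
    At 4: \neg \neg \neg s \lor (q \to r) is true.
    At 6: \neg \neg \neg s \lor (q \to r) is true.
    At 7: \neg \neg \neg s \lor (q \to r) is true.
  So \Box (\neg \neg \neg s \lor (q \to r)) is true at 2.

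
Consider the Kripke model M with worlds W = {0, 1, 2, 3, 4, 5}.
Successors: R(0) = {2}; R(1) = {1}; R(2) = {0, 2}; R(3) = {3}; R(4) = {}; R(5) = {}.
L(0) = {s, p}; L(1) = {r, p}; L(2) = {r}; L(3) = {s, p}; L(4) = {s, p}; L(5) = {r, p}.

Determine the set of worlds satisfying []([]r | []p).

1, 3, 4, 5

Let φ = []([]r | []p). Evaluate φ at each world:
  0 (successors {2}): φ is false.
  1 (successors {1}): φ is true.
  2 (successors {0, 2}): φ is false.
  3 (successors {3}): φ is true.
  4 (successors ∅): φ is true.
  5 (successors ∅): φ is true.
For instance, at 3:
  At 3: []([]r | []p) requires []r | []p at every successor {3}.
      At 3: []r is false, []p is true, so []r | []p is true.
  So []([]r | []p) is true at 3.
Satisfying worlds: {1, 3, 4, 5}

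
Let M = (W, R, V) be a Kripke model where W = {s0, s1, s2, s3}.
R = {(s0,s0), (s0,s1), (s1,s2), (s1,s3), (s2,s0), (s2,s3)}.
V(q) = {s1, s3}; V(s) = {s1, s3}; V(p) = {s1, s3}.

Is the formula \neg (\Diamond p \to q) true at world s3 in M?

Recall that \Diamond ψ holds at a world iff ψ holds at some accessible world.
At s3: \Diamond p \to q is true, so \neg (\Diamond p \to q) is false.
  At s3: \Diamond p is false, q is true, so \Diamond p \to q is true.
    At s3: no accessible worlds, so \Diamond p is false.

No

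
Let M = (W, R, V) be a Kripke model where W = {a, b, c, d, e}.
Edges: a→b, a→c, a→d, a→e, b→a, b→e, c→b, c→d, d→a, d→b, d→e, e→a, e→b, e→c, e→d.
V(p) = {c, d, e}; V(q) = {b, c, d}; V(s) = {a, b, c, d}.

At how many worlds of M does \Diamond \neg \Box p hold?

5

Let φ = \Diamond \neg \Box p. Evaluate φ at each world:
  a (successors {b, c, d, e}): φ is true.
  b (successors {a, e}): φ is true.
  c (successors {b, d}): φ is true.
  d (successors {a, b, e}): φ is true.
  e (successors {a, b, c, d}): φ is true.
For instance, at d:
  At d: \Diamond \neg \Box p requires \neg \Box p at some successor in {a, b, e}.
    \neg \Box p holds at a, so \Diamond \neg \Box p is true at d.
      At a: \Box p is false, so \neg \Box p is true.
Satisfying worlds: {a, b, c, d, e}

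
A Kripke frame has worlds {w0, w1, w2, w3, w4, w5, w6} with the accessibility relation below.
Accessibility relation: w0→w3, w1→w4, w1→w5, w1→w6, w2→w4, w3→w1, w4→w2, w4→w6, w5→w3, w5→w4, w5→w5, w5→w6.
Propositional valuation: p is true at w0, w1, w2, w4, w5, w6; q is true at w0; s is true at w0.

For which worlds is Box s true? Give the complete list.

Let φ = Box s. Evaluate φ at each world:
  w0 (successors {w3}): φ is false.
  w1 (successors {w4, w5, w6}): φ is false.
  w2 (successors {w4}): φ is false.
  w3 (successors {w1}): φ is false.
  w4 (successors {w2, w6}): φ is false.
  w5 (successors {w3, w4, w5, w6}): φ is false.
  w6 (successors ∅): φ is true.
For instance, at w3:
  At w3: Box s requires s at every successor {w1}.
    s fails at w1, so Box s is false at w3.
Satisfying worlds: {w6}

w6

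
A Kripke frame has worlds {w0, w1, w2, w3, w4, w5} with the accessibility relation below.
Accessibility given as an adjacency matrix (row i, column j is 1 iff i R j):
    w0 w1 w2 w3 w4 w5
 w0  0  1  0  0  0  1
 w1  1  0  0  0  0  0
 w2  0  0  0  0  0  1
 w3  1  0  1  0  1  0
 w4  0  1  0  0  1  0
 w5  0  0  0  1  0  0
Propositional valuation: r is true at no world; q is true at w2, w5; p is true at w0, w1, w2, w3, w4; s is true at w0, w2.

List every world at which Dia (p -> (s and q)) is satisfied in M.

Let φ = Dia (p -> (s and q)). Evaluate φ at each world:
  w0 (successors {w1, w5}): φ is true.
  w1 (successors {w0}): φ is false.
  w2 (successors {w5}): φ is true.
  w3 (successors {w0, w2, w4}): φ is true.
  w4 (successors {w1, w4}): φ is false.
  w5 (successors {w3}): φ is false.
For instance, at w0:
  At w0: Dia (p -> (s and q)) requires p -> (s and q) at some successor in {w1, w5}.
    p -> (s and q) holds at w5, so Dia (p -> (s and q)) is true at w0.
Satisfying worlds: {w0, w2, w3}

w0, w2, w3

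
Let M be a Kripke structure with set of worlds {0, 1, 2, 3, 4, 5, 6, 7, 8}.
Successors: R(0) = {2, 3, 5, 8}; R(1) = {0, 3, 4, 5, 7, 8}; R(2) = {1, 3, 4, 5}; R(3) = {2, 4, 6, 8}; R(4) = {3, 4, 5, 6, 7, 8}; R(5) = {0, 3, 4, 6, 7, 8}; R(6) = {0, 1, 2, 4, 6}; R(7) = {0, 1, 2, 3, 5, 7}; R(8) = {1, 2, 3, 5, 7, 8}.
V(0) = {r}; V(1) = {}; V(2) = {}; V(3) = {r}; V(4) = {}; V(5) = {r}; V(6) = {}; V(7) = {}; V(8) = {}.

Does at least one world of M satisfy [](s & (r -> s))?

Let φ = [](s & (r -> s)). Evaluate φ at each world:
  0 (successors {2, 3, 5, 8}): φ is false.
  1 (successors {0, 3, 4, 5, 7, 8}): φ is false.
  2 (successors {1, 3, 4, 5}): φ is false.
  3 (successors {2, 4, 6, 8}): φ is false.
  4 (successors {3, 4, 5, 6, 7, 8}): φ is false.
  5 (successors {0, 3, 4, 6, 7, 8}): φ is false.
  6 (successors {0, 1, 2, 4, 6}): φ is false.
  7 (successors {0, 1, 2, 3, 5, 7}): φ is false.
  8 (successors {1, 2, 3, 5, 7, 8}): φ is false.
For instance, at 8:
  At 8: [](s & (r -> s)) requires s & (r -> s) at every successor {1, 2, 3, 5, 7, 8}.
    s & (r -> s) fails at 1, so [](s & (r -> s)) is false at 8.

No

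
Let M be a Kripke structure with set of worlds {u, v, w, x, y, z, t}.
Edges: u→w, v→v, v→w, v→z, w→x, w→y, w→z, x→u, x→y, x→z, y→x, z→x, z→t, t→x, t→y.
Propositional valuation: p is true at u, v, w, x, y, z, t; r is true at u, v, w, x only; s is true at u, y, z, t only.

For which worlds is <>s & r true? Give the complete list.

v, w, x

Let φ = <>s & r. Evaluate φ at each world:
  u (successors {w}): φ is false.
  v (successors {v, w, z}): φ is true.
  w (successors {x, y, z}): φ is true.
  x (successors {u, y, z}): φ is true.
  y (successors {x}): φ is false.
  z (successors {x, t}): φ is false.
  t (successors {x, y}): φ is false.
For instance, at x:
  At x: <>s is true, r is true, so <>s & r is true.
    At x: <>s requires s at some successor in {u, y, z}.
      s holds at u, so <>s is true at x.
Satisfying worlds: {v, w, x}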